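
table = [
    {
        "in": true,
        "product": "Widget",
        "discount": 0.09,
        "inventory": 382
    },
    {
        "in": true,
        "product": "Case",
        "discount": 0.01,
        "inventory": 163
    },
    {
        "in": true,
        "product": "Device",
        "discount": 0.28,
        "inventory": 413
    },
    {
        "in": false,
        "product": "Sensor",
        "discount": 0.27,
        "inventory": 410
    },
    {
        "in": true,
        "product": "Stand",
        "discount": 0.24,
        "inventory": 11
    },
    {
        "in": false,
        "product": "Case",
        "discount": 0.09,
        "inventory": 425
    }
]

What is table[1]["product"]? "Case"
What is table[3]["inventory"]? 410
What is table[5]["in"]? False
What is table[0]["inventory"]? 382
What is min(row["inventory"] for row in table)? 11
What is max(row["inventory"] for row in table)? 425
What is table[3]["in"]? False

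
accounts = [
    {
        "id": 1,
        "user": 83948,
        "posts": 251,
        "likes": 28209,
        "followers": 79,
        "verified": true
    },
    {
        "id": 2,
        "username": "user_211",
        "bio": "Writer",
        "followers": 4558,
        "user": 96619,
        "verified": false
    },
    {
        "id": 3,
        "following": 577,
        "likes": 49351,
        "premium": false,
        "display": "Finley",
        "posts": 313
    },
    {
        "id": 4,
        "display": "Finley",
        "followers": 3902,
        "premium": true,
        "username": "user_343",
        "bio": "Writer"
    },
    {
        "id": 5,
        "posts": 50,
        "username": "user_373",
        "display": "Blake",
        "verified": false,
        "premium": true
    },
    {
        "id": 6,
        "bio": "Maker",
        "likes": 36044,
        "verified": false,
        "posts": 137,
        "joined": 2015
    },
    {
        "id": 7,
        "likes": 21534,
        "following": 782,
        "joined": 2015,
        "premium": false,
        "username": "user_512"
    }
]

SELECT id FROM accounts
[1, 2, 3, 4, 5, 6, 7]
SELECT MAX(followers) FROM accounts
4558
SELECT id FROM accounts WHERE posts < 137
[5]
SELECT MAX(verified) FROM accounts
True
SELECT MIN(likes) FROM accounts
21534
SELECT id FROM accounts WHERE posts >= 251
[1, 3]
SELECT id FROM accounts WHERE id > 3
[4, 5, 6, 7]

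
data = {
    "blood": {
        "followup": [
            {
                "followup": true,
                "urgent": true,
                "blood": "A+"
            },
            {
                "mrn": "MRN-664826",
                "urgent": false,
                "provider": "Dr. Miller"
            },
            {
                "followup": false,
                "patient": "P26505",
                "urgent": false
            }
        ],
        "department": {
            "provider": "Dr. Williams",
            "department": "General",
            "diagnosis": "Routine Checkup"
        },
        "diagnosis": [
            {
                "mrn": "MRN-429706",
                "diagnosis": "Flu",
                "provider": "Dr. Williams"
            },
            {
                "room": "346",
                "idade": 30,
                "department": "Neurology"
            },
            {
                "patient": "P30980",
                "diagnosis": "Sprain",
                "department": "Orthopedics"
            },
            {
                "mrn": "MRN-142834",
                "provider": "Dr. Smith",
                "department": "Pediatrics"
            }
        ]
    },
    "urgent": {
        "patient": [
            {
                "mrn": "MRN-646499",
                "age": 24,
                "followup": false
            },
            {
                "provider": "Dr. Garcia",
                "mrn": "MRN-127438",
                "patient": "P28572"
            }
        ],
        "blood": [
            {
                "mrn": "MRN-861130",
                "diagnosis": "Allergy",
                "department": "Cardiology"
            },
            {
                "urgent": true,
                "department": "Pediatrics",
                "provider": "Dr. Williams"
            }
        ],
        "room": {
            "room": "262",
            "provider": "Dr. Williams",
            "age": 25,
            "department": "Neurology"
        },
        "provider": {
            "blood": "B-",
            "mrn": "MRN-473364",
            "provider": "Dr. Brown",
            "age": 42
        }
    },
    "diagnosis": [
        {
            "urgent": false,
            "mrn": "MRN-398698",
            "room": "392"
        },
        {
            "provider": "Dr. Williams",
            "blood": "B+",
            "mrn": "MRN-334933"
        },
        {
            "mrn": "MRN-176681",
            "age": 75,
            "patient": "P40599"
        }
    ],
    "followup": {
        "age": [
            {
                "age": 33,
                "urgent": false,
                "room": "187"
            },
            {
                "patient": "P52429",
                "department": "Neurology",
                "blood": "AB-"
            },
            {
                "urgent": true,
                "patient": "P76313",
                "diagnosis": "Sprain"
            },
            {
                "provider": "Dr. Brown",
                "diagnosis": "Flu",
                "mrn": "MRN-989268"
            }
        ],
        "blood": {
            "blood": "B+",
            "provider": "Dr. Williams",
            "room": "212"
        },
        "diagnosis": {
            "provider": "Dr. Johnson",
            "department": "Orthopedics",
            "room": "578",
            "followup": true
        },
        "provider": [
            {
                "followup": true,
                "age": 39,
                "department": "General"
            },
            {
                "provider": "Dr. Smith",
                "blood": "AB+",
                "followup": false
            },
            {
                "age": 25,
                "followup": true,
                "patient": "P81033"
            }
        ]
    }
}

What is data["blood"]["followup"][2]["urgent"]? False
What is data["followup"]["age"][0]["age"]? 33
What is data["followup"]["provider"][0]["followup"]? True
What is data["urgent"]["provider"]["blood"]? "B-"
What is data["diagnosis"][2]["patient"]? "P40599"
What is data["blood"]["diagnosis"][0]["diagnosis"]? "Flu"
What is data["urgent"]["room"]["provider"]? "Dr. Williams"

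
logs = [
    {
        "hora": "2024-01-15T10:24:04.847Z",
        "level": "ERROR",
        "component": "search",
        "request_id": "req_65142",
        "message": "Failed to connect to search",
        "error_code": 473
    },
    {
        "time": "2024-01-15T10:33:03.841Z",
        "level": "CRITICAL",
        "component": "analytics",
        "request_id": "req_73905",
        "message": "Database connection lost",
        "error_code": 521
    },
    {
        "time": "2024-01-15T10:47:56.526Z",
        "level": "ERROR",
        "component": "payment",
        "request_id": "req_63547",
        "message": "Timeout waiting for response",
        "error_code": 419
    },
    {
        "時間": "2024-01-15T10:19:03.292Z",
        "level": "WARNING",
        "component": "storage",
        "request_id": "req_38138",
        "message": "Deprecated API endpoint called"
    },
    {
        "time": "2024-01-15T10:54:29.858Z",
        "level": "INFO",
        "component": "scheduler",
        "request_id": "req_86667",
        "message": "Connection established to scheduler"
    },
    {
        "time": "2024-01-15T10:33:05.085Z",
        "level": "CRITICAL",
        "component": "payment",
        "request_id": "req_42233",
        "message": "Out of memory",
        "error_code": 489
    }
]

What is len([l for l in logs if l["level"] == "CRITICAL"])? 2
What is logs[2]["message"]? "Timeout waiting for response"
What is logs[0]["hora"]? "2024-01-15T10:24:04.847Z"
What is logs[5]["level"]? "CRITICAL"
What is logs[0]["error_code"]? 473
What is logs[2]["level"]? "ERROR"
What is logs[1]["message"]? "Database connection lost"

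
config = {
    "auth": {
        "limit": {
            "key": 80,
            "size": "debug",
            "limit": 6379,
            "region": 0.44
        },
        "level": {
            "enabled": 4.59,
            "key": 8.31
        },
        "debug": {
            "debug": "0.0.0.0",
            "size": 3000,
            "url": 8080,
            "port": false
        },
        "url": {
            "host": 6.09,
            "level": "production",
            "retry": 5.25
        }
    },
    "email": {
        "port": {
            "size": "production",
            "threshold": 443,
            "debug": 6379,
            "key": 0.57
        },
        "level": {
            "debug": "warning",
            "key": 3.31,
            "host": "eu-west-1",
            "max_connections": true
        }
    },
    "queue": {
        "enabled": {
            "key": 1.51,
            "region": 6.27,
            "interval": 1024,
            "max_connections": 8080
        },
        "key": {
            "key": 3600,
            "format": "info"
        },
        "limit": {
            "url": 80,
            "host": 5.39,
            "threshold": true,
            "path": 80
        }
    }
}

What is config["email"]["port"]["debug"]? 6379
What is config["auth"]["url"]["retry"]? 5.25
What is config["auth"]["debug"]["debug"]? "0.0.0.0"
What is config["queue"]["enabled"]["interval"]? 1024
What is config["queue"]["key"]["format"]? "info"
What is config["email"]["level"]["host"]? "eu-west-1"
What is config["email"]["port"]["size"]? "production"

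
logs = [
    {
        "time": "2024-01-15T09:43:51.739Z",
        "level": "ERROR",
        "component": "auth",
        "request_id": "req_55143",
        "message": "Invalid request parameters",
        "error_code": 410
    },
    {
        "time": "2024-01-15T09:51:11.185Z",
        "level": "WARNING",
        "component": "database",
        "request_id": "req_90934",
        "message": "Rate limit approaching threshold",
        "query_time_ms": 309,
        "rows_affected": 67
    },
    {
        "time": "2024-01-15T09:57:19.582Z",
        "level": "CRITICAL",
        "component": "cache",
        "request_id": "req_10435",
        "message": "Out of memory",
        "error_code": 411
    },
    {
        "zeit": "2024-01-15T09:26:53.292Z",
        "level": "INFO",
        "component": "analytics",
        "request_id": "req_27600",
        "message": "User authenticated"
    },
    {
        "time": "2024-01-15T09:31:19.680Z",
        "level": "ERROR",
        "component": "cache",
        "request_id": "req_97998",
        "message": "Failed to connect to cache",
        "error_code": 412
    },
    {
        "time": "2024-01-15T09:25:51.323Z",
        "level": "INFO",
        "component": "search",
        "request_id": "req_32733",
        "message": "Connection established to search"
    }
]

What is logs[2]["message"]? "Out of memory"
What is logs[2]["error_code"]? 411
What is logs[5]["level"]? "INFO"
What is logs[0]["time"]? "2024-01-15T09:43:51.739Z"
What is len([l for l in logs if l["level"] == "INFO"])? 2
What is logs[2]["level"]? "CRITICAL"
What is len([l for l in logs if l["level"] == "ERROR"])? 2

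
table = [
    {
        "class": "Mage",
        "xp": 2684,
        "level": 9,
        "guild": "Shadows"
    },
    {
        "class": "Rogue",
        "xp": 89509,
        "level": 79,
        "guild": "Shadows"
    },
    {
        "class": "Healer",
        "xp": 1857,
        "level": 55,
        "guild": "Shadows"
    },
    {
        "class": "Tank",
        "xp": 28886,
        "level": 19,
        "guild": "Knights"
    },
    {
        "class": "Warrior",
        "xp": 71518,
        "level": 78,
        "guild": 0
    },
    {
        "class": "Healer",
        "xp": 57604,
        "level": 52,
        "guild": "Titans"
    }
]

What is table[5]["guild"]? "Titans"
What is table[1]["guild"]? "Shadows"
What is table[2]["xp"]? 1857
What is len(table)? 6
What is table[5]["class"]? "Healer"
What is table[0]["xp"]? 2684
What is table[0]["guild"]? "Shadows"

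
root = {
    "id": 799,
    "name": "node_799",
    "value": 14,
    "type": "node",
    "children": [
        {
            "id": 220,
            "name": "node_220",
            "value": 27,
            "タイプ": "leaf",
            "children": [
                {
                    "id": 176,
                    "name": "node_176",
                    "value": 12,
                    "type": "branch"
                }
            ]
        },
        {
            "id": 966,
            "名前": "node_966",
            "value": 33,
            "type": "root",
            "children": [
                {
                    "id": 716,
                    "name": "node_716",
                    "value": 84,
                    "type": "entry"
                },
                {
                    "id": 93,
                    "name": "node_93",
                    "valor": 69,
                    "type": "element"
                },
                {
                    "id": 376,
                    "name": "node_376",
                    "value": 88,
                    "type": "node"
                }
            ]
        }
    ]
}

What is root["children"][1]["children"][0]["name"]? "node_716"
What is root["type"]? "node"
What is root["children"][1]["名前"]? "node_966"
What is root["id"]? 799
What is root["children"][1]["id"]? 966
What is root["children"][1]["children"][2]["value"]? 88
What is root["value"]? 14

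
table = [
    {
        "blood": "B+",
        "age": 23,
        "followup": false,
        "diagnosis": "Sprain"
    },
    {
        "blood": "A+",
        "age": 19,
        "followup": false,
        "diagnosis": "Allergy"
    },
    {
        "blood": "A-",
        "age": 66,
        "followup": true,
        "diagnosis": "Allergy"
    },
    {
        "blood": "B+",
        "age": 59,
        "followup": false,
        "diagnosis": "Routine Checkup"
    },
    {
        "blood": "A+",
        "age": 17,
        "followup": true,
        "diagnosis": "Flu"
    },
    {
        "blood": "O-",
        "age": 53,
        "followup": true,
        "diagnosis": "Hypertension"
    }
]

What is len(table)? 6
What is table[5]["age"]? 53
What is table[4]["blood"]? "A+"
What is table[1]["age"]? 19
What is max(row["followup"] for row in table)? True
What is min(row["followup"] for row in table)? False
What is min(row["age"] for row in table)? 17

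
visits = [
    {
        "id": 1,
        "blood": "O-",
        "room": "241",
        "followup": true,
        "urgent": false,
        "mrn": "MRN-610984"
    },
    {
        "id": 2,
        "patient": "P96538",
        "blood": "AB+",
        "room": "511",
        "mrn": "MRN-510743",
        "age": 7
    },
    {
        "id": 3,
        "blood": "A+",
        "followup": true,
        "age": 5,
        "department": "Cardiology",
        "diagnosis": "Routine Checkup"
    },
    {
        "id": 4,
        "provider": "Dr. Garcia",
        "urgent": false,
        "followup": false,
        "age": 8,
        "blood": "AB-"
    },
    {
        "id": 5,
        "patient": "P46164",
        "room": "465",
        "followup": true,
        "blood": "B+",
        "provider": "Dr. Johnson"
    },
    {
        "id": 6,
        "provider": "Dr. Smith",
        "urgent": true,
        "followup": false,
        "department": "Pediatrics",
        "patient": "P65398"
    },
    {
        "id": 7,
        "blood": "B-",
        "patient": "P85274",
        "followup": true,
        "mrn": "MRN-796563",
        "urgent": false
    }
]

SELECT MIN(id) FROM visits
1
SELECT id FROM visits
[1, 2, 3, 4, 5, 6, 7]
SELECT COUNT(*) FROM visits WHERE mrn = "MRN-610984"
1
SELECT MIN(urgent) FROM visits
False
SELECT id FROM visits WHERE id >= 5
[5, 6, 7]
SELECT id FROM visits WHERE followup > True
[]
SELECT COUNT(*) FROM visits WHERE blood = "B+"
1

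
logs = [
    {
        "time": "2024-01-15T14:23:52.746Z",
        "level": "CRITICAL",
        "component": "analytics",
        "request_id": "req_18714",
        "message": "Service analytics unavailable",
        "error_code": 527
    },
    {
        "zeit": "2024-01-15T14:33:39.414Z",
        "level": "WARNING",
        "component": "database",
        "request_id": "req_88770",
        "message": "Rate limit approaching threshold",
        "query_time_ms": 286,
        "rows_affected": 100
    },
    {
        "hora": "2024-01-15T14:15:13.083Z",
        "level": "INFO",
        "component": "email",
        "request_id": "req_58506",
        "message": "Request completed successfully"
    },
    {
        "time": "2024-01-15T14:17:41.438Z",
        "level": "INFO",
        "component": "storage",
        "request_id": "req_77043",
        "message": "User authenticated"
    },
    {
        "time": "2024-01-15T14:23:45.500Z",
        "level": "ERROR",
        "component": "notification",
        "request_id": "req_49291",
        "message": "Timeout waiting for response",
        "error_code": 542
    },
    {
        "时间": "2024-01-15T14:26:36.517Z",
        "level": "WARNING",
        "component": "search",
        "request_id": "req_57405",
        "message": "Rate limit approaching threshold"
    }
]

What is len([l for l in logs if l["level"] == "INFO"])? 2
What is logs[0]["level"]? "CRITICAL"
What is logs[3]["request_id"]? "req_77043"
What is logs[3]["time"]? "2024-01-15T14:17:41.438Z"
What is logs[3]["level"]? "INFO"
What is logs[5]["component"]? "search"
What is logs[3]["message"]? "User authenticated"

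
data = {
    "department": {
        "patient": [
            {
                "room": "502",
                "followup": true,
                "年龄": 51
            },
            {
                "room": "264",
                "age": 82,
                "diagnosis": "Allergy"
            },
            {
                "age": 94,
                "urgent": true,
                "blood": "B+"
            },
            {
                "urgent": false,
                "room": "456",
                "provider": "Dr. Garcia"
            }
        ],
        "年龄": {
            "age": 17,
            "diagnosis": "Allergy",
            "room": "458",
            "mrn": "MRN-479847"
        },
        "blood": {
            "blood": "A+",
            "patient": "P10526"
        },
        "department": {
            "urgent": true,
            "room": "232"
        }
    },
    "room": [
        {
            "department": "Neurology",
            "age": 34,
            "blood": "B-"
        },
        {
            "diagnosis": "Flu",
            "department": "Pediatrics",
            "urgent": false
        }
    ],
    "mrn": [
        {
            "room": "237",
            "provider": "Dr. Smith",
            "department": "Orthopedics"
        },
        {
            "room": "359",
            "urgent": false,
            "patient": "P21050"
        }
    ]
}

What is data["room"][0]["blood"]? "B-"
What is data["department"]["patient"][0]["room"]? "502"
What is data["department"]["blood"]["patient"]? "P10526"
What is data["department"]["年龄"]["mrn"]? "MRN-479847"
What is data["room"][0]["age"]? 34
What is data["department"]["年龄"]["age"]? 17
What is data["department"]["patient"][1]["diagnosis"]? "Allergy"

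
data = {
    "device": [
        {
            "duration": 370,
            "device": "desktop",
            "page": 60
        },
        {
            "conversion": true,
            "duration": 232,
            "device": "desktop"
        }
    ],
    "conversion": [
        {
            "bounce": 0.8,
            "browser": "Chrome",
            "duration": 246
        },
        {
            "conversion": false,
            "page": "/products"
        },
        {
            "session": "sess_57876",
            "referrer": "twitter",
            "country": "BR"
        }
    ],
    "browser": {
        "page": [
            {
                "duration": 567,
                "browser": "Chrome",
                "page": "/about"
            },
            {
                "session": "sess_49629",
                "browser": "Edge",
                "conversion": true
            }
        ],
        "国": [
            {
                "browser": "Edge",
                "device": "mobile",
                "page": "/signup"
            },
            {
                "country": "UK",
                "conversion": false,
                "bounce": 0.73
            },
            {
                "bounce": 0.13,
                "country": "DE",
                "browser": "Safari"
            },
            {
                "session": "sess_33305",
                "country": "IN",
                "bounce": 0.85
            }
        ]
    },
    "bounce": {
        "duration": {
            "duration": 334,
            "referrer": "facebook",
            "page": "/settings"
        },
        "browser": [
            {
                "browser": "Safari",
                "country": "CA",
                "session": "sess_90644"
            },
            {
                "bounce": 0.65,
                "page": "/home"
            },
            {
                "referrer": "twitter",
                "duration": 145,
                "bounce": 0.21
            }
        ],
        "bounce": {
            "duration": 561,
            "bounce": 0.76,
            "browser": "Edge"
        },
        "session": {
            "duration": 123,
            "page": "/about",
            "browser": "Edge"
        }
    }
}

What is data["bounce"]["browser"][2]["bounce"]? 0.21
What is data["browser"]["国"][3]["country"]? "IN"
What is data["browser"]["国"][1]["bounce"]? 0.73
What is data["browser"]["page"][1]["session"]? "sess_49629"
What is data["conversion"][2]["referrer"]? "twitter"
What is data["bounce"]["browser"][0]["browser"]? "Safari"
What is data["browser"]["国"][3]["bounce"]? 0.85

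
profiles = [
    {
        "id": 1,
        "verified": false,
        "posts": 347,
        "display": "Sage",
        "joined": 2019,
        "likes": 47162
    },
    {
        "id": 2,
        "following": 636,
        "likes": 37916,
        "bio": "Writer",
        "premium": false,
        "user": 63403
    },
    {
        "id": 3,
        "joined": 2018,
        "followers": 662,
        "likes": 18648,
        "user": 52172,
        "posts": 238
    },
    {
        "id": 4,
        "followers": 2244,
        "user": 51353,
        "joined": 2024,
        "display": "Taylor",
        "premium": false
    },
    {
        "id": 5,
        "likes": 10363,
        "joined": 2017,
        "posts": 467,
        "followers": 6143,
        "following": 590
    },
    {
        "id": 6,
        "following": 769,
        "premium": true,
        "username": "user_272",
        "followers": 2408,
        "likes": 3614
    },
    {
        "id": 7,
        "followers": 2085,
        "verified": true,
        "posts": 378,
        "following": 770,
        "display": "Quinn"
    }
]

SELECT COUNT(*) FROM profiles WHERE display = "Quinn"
1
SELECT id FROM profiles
[1, 2, 3, 4, 5, 6, 7]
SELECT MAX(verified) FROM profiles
True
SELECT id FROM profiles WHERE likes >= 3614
[1, 2, 3, 5, 6]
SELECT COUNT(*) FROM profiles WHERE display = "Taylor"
1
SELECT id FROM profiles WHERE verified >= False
[1, 7]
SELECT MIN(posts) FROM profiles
238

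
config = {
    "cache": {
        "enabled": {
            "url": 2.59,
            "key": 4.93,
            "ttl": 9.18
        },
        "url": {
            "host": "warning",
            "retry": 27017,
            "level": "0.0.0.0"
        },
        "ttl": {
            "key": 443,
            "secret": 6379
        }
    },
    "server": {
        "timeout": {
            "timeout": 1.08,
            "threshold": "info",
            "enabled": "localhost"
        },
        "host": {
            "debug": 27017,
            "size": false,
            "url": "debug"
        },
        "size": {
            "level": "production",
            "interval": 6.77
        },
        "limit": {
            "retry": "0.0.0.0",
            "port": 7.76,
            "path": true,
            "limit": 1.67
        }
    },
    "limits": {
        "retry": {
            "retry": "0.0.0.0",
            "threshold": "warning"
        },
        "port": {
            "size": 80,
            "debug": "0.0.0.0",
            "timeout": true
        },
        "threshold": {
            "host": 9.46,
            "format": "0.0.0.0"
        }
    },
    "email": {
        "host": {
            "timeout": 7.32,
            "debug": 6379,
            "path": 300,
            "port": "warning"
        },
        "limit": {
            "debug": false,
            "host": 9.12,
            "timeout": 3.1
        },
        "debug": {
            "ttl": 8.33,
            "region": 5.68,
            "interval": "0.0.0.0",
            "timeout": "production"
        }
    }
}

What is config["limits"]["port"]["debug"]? "0.0.0.0"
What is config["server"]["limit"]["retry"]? "0.0.0.0"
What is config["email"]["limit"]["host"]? 9.12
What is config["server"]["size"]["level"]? "production"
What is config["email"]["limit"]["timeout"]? 3.1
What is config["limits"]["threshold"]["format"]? "0.0.0.0"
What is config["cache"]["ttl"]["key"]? 443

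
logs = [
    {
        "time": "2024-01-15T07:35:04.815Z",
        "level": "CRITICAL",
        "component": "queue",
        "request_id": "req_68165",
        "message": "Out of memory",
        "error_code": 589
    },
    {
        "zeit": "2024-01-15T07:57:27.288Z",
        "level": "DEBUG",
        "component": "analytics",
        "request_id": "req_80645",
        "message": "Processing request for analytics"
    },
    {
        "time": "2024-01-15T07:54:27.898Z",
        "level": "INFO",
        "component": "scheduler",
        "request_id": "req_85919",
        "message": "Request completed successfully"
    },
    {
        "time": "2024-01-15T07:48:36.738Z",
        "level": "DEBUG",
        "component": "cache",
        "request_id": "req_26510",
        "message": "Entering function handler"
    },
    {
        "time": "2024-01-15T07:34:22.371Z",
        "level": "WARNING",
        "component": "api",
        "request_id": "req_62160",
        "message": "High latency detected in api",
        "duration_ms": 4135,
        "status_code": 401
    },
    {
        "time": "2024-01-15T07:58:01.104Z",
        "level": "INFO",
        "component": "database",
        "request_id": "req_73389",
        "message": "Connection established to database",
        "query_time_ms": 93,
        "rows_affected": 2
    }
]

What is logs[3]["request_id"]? "req_26510"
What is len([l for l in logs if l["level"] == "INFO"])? 2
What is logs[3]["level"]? "DEBUG"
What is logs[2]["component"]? "scheduler"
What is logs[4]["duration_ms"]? 4135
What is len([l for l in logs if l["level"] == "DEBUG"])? 2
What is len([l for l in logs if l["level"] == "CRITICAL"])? 1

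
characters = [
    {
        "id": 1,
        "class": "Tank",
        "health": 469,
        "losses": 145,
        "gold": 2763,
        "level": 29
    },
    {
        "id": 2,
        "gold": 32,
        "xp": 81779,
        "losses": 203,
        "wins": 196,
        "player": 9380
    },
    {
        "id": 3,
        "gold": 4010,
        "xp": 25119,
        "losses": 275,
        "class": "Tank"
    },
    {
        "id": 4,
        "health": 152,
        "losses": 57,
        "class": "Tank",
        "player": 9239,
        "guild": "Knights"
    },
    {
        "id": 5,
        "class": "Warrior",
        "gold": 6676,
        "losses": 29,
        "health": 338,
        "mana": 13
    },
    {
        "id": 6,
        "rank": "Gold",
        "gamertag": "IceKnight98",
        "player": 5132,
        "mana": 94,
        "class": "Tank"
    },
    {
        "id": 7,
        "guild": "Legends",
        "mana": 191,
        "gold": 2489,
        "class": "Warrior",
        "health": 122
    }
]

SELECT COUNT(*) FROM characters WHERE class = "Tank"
4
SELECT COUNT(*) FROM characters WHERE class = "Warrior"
2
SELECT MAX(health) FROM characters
469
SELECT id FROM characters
[1, 2, 3, 4, 5, 6, 7]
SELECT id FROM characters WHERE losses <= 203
[1, 2, 4, 5]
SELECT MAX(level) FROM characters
29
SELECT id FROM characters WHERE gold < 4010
[1, 2, 7]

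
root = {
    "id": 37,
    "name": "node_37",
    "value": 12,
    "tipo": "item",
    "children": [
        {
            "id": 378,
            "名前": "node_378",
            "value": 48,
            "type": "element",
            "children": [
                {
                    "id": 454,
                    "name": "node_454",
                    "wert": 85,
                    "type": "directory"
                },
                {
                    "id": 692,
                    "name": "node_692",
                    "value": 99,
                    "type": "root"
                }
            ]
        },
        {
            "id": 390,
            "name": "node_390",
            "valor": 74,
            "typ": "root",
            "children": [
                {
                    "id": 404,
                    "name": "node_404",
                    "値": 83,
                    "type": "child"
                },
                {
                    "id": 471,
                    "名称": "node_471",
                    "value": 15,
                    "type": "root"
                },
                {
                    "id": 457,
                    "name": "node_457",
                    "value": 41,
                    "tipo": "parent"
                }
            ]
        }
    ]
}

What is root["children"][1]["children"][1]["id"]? 471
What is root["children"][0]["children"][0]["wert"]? 85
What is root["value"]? 12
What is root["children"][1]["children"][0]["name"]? "node_404"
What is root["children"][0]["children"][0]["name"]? "node_454"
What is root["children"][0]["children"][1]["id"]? 692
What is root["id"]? 37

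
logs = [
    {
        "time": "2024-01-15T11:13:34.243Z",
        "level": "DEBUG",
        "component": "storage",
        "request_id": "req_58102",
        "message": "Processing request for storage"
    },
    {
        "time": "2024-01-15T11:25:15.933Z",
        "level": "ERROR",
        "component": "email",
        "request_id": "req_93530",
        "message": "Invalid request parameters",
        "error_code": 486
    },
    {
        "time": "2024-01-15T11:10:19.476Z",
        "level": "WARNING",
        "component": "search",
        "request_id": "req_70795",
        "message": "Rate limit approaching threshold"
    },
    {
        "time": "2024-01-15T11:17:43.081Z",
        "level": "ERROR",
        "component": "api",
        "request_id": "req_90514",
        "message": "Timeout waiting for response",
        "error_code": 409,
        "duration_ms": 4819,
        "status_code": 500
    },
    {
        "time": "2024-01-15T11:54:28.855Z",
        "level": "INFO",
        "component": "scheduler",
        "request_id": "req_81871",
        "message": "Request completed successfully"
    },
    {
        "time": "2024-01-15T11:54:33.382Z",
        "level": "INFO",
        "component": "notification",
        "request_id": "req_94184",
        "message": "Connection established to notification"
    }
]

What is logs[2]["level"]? "WARNING"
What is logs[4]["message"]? "Request completed successfully"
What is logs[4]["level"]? "INFO"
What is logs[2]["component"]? "search"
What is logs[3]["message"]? "Timeout waiting for response"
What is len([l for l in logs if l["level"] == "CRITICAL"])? 0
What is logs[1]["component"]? "email"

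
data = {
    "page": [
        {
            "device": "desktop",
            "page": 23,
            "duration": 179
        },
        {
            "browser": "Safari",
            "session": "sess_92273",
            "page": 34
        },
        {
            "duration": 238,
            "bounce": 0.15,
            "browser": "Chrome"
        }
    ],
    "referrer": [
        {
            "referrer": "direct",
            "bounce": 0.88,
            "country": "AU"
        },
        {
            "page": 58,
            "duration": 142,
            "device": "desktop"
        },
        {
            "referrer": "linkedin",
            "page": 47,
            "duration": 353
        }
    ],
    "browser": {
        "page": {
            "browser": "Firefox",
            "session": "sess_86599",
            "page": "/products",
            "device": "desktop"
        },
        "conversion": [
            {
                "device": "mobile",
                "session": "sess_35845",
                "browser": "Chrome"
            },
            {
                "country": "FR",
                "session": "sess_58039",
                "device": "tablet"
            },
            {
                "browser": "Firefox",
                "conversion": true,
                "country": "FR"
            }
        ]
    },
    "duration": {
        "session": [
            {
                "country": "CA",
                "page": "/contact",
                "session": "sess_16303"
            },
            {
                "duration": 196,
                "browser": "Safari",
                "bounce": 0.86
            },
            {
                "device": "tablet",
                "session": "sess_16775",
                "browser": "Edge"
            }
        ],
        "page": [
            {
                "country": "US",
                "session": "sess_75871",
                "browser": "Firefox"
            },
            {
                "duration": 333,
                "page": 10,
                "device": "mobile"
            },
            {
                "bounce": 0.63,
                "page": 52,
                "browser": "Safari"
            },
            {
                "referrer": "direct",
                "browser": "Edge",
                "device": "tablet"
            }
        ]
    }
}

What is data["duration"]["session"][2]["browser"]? "Edge"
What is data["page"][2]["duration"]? 238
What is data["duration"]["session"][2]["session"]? "sess_16775"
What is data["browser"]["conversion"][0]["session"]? "sess_35845"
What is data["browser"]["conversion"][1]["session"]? "sess_58039"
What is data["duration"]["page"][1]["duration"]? 333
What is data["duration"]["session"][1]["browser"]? "Safari"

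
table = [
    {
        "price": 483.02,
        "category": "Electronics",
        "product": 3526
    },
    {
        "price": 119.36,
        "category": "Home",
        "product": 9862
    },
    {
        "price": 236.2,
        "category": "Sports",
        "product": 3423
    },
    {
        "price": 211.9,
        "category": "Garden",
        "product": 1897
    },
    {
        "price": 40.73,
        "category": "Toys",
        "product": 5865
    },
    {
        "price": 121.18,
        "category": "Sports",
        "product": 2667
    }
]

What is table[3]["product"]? 1897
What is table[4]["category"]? "Toys"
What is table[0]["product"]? 3526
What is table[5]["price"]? 121.18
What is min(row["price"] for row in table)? 40.73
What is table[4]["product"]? 5865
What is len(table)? 6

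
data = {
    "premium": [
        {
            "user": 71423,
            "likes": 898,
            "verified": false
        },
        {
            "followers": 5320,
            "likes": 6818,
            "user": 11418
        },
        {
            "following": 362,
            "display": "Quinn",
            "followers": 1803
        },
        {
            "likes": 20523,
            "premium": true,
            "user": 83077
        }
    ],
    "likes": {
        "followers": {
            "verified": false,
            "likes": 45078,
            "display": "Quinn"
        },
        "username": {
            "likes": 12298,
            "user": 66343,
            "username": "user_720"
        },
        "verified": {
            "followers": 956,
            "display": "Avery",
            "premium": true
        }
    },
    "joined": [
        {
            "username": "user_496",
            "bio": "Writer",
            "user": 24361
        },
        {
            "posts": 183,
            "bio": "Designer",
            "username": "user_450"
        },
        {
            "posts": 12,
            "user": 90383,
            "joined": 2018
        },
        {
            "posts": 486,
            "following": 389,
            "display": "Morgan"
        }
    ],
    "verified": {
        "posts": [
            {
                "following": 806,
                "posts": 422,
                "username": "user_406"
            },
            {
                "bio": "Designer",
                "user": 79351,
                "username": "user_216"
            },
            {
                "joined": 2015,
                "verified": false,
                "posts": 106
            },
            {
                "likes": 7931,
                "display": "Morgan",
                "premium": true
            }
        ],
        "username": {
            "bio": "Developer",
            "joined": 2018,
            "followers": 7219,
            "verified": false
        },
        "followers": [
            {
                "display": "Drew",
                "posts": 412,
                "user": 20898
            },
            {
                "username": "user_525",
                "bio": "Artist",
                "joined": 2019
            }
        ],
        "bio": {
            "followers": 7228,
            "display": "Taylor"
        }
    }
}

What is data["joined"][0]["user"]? 24361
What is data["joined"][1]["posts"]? 183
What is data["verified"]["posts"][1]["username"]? "user_216"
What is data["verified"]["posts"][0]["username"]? "user_406"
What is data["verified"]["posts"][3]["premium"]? True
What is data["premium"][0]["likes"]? 898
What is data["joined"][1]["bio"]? "Designer"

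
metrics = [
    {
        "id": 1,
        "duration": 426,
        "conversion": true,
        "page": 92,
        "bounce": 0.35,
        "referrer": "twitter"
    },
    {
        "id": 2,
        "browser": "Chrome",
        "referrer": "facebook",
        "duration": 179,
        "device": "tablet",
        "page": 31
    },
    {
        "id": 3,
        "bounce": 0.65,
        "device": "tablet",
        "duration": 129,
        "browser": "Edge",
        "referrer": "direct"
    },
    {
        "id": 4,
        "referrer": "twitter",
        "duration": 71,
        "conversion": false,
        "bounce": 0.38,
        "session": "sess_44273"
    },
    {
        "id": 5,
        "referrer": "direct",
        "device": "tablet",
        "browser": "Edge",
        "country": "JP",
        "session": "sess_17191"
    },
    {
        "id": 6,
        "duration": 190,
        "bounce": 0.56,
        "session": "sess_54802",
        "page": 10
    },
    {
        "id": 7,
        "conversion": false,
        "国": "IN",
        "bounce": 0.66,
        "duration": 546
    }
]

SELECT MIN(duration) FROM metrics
71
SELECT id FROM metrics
[1, 2, 3, 4, 5, 6, 7]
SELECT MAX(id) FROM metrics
7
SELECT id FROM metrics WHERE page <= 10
[6]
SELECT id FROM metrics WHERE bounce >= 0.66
[7]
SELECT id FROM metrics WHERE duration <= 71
[4]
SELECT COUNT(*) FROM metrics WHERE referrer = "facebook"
1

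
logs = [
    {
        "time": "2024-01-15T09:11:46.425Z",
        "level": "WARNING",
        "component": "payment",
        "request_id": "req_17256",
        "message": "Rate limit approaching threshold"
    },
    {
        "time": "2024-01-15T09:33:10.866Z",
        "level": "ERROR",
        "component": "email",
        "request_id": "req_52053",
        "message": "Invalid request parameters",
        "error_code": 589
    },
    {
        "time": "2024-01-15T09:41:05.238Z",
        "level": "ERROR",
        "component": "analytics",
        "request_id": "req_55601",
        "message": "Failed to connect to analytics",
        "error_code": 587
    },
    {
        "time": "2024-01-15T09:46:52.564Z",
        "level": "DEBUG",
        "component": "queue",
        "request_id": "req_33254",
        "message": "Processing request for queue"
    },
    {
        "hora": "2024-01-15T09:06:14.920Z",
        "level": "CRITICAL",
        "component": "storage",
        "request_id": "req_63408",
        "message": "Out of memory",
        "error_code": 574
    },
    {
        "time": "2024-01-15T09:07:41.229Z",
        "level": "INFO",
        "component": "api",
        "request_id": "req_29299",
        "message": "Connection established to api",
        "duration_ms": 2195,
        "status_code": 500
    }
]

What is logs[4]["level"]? "CRITICAL"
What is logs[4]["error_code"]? 574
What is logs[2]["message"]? "Failed to connect to analytics"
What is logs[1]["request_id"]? "req_52053"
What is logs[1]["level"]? "ERROR"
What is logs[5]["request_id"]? "req_29299"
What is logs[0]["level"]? "WARNING"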